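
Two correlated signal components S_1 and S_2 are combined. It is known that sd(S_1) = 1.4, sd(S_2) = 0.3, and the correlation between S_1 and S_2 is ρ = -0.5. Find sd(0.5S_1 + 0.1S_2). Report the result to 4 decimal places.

var(S_1) = (1.4)² = 1.96;  var(S_2) = (0.3)² = 0.09
cov(S_1,S_2) = ρ·sd(S_1)·sd(S_2) = -0.5·1.4·0.3 = -0.21
var(0.5S_1 + 0.1S_2) = (0.5)²·var(S_1) + (0.1)²·var(S_2) + 2·(0.5)·(0.1)·cov(S_1,S_2)
= 0.25·1.96 + 0.01·0.09 + 0.1·-0.21 = 0.4699
sd(0.5S_1 + 0.1S_2) = √0.4699 ≈ 0.6855

0.6855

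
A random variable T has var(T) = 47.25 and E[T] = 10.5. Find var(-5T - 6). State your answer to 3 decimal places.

1181.250

var(-5T - 6) = (-5)²·var(T) = 25·47.25 = 1181.25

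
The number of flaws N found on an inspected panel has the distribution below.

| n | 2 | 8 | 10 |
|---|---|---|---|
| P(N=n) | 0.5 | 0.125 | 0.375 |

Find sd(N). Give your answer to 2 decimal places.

E[N] = (2)(0.5) + (8)(0.125) + (10)(0.375) = 5.75
E[N²] = (2)²(0.5) + (8)²(0.125) + (10)²(0.375) = 47.5
V(N) = E[N²] − (E[N])² = 47.5 − (5.75)² = 14.4375
sd(N) = √14.4375 ≈ 3.80

3.80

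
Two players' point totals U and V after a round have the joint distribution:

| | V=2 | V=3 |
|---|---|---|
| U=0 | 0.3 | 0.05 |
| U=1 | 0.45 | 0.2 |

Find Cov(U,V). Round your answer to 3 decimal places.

0.038

E[U] = 0.65,  E[V] = 2.25
E[UV] = 1.5
Cov(U,V) = E[UV] − E[U]E[V] = 1.5 − (0.65)(2.25) = 0.0375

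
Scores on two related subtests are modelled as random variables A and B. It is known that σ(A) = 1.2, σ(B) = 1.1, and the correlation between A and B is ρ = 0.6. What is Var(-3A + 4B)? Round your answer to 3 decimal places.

13.312

Var(A) = (1.2)² = 1.44;  Var(B) = (1.1)² = 1.21
Cov(A,B) = ρ·σ(A)·σ(B) = 0.6·1.2·1.1 = 0.792
Var(-3A + 4B) = (-3)²·Var(A) + (4)²·Var(B) + 2·(-3)·(4)·Cov(A,B)
= 9·1.44 + 16·1.21 + -24·0.792 = 13.312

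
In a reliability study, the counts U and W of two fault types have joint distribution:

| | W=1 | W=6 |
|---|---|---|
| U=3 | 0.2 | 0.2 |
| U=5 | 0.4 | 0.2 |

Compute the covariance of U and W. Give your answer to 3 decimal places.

E[U] = 4.2,  E[W] = 3
E[UW] = 12.2
Cov(U,W) = E[UW] − E[U]E[W] = 12.2 − (4.2)(3) = -0.4

-0.400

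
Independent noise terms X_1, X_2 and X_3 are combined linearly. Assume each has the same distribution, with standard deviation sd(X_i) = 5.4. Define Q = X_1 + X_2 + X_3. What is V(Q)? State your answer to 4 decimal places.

V(X_i) = (5.4)² = 29.16
By independence, V(Q) = (1)²V(X_1) + (1)²V(X_2) + (1)²V(X_3)
= (1)²·29.16 + (1)²·29.16 + (1)²·29.16 = 87.48

87.4800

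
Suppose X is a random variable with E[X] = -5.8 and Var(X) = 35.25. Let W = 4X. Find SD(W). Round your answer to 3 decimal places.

Var(4X) = (4)²·35.25 = 564
SD(W) = √564 ≈ 23.749

23.749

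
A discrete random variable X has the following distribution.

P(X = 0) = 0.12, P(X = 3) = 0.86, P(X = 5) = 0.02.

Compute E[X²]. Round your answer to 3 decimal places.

E[X²] = (0)²(0.12) + (3)²(0.86) + (5)²(0.02) = 8.24

8.240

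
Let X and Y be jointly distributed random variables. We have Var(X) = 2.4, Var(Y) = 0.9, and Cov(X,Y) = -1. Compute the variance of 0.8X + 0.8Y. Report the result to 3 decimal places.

0.832

Var(0.8X + 0.8Y) = (0.8)²·Var(X) + (0.8)²·Var(Y) + 2·(0.8)·(0.8)·Cov(X,Y)
= 0.64·2.4 + 0.64·0.9 + 1.28·-1 = 0.832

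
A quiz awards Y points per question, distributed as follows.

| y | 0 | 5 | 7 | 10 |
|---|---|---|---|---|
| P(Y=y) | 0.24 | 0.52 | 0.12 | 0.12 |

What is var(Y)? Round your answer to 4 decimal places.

9.3504

E[Y] = (0)(0.24) + (5)(0.52) + (7)(0.12) + (10)(0.12) = 4.64
E[Y²] = (0)²(0.24) + (5)²(0.52) + (7)²(0.12) + (10)²(0.12) = 30.88
var(Y) = E[Y²] − (E[Y])² = 30.88 − (4.64)² = 9.3504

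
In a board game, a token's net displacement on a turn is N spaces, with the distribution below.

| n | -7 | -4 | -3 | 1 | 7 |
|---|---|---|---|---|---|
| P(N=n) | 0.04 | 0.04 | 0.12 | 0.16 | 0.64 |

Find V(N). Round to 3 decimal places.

E[N] = (-7)(0.04) + (-4)(0.04) + (-3)(0.12) + (1)(0.16) + (7)(0.64) = 3.84
E[N²] = (-7)²(0.04) + (-4)²(0.04) + (-3)²(0.12) + (1)²(0.16) + (7)²(0.64) = 35.2
V(N) = E[N²] − (E[N])² = 35.2 − (3.84)² = 20.4544

20.454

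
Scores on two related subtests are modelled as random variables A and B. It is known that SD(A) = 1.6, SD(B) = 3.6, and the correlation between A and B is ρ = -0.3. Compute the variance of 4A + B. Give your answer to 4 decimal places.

40.0960

V(A) = (1.6)² = 2.56;  V(B) = (3.6)² = 12.96
Cov(A,B) = ρ·SD(A)·SD(B) = -0.3·1.6·3.6 = -1.728
V(4A + B) = (4)²·V(A) + (1)²·V(B) + 2·(4)·(1)·Cov(A,B)
= 16·2.56 + 1·12.96 + 8·-1.728 = 40.096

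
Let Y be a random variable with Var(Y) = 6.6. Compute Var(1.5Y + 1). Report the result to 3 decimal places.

Var(1.5Y + 1) = (1.5)²·Var(Y) = 2.25·6.6 = 14.85

14.850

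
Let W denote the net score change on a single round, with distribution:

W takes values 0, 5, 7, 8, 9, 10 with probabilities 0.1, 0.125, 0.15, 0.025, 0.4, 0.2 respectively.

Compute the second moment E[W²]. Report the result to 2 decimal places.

64.48

E[W²] = (0)²(0.1) + (5)²(0.125) + (7)²(0.15) + (8)²(0.025) + (9)²(0.4) + (10)²(0.2) = 64.475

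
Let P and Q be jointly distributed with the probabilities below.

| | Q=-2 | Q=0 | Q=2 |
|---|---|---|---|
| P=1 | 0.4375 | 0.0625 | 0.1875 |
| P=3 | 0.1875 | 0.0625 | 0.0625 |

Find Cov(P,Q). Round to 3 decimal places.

-0.031

E[P] = 1.625,  E[Q] = -0.75
E[PQ] = -1.25
Cov(P,Q) = E[PQ] − E[P]E[Q] = -1.25 − (1.625)(-0.75) = -0.03125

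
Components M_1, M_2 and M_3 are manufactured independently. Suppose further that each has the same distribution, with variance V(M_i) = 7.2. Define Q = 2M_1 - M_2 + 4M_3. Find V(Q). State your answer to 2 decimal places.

By independence, V(Q) = (2)²V(M_1) + (-1)²V(M_2) + (4)²V(M_3)
= (2)²·7.2 + (-1)²·7.2 + (4)²·7.2 = 151.2

151.20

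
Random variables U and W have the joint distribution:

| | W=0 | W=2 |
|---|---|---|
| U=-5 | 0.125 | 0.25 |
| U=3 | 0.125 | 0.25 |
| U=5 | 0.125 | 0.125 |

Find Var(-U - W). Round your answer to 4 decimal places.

18.9375

E[U] = 0.5,  E[W] = 1.25,  E[UW] = 0.25
Var(U) = 19 − (0.5)² = 18.75;  Var(W) = 2.5 − (1.25)² = 0.9375
cov(U,W) = 0.25 − (0.5)(1.25) = -0.375
Var(-U - W) = (-1)²·18.75 + (-1)²·0.9375 + 2·(-1)·(-1)·-0.375 = 18.9375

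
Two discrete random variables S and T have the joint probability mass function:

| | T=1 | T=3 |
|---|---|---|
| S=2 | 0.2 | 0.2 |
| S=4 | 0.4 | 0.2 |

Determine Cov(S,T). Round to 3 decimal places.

-0.160

E[S] = 3.2,  E[T] = 1.8
E[ST] = 5.6
Cov(S,T) = E[ST] − E[S]E[T] = 5.6 − (3.2)(1.8) = -0.16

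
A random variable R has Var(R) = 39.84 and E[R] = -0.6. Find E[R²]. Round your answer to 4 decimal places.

40.2000

E[R²] = Var(R) + (E[R])² = 39.84 + (-0.6)² = 40.2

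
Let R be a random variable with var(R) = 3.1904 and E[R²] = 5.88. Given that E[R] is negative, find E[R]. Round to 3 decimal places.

(E[R])² = E[R²] − var(R) = 5.88 − 3.1904 = 2.6896
E[R] = −√2.6896 = -1.64

-1.640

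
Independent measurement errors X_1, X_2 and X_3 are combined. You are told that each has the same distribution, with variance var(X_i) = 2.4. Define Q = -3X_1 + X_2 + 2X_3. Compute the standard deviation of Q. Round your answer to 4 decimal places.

By independence, var(Q) = (-3)²var(X_1) + (1)²var(X_2) + (2)²var(X_3)
= (-3)²·2.4 + (1)²·2.4 + (2)²·2.4 = 33.6
SD(Q) = √33.6 ≈ 5.7966

5.7966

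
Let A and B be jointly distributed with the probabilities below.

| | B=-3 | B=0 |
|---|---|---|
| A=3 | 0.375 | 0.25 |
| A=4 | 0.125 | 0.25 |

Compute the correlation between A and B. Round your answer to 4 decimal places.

0.2582

E[A] = 3.375,  E[B] = -1.5
E[AB] = -4.875
Cov(A,B) = E[AB] − E[A]E[B] = -4.875 − (3.375)(-1.5) = 0.1875
Var(A) = 0.234375,  Var(B) = 2.25
ρ = 0.1875 / √(0.234375·2.25) ≈ 0.2582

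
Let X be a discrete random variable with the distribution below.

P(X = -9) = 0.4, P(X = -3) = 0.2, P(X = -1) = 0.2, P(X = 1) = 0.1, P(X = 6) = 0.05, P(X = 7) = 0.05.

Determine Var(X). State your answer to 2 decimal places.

E[X] = (-9)(0.4) + (-3)(0.2) + (-1)(0.2) + (1)(0.1) + (6)(0.05) + (7)(0.05) = -3.65
E[X²] = (-9)²(0.4) + (-3)²(0.2) + (-1)²(0.2) + (1)²(0.1) + (6)²(0.05) + (7)²(0.05) = 38.75
Var(X) = E[X²] − (E[X])² = 38.75 − (-3.65)² = 25.4275

25.43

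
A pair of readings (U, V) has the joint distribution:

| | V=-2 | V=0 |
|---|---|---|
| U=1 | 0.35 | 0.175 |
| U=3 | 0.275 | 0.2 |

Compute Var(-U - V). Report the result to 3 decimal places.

2.110

E[U] = 1.95,  E[V] = -1.25,  E[UV] = -2.35
Var(U) = 4.8 − (1.95)² = 0.9975;  Var(V) = 2.5 − (-1.25)² = 0.9375
Cov(U,V) = -2.35 − (1.95)(-1.25) = 0.0875
Var(-U - V) = (-1)²·0.9975 + (-1)²·0.9375 + 2·(-1)·(-1)·0.0875 = 2.11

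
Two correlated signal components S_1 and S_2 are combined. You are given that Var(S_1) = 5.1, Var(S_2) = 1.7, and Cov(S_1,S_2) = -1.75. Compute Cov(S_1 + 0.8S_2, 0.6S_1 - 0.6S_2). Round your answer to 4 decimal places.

2.4540

Cov(S_1 + 0.8S_2, 0.6S_1 - 0.6S_2) = (1)(0.6)Var(S_1) + (0.8)(-0.6)Var(S_2) + [(1)(-0.6) + (0.8)(0.6)]Cov(S_1,S_2)
= 0.6·5.1 + -0.48·1.7 + -0.12·-1.75 = 2.454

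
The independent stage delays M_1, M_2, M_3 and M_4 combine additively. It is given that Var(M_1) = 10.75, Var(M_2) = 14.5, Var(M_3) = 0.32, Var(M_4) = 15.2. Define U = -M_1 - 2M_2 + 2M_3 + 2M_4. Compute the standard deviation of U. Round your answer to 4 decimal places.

By independence, Var(U) = (-1)²Var(M_1) + (-2)²Var(M_2) + (2)²Var(M_3) + (2)²Var(M_4)
= (-1)²·10.75 + (-2)²·14.5 + (2)²·0.32 + (2)²·15.2 = 130.83
σ(U) = √130.83 ≈ 11.4381

11.4381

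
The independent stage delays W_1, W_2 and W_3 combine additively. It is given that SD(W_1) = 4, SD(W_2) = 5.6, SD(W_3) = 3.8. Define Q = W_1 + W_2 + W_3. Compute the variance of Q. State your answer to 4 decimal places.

61.8000

V(W_1) = 16, V(W_2) = 31.36, V(W_3) = 14.44
By independence, V(Q) = (1)²V(W_1) + (1)²V(W_2) + (1)²V(W_3)
= (1)²·16 + (1)²·31.36 + (1)²·14.44 = 61.8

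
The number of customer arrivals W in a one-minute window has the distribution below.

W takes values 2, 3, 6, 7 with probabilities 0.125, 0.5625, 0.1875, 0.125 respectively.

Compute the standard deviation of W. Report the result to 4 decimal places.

1.7128

E[W] = (2)(0.125) + (3)(0.5625) + (6)(0.1875) + (7)(0.125) = 3.9375
E[W²] = (2)²(0.125) + (3)²(0.5625) + (6)²(0.1875) + (7)²(0.125) = 18.4375
Var(W) = E[W²] − (E[W])² = 18.4375 − (3.9375)² = 2.93359375
sd(W) = √2.93359375 ≈ 1.7128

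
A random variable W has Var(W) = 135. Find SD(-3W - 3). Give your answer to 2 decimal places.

34.86

Var(-3W - 3) = (-3)²·135 = 1215
SD(-3W - 3) = √1215 ≈ 34.86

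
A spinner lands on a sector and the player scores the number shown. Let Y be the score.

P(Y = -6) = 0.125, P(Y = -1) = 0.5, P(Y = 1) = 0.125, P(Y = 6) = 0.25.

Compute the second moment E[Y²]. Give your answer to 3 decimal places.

E[Y²] = (-6)²(0.125) + (-1)²(0.5) + (1)²(0.125) + (6)²(0.25) = 14.125

14.125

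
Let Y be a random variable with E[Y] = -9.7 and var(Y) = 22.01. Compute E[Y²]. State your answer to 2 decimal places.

E[Y²] = var(Y) + (E[Y])² = 22.01 + (-9.7)² = 116.1

116.10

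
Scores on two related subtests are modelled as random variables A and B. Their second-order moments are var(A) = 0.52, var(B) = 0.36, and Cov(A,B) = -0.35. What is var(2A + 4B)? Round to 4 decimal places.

var(2A + 4B) = (2)²·var(A) + (4)²·var(B) + 2·(2)·(4)·Cov(A,B)
= 4·0.52 + 16·0.36 + 16·-0.35 = 2.24

2.2400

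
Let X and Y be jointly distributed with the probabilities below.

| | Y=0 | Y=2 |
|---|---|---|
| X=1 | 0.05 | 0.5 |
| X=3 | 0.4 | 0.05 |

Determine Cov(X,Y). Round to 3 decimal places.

E[X] = 1.9,  E[Y] = 1.1
E[XY] = 1.3
Cov(X,Y) = E[XY] − E[X]E[Y] = 1.3 − (1.9)(1.1) = -0.79

-0.790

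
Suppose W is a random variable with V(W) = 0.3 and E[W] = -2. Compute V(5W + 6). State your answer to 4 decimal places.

V(5W + 6) = (5)²·V(W) = 25·0.3 = 7.5

7.5000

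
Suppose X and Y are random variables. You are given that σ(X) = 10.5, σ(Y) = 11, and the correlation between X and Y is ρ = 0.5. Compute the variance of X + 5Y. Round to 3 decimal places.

3712.750

Var(X) = (10.5)² = 110.25;  Var(Y) = (11)² = 121
Cov(X,Y) = ρ·σ(X)·σ(Y) = 0.5·10.5·11 = 57.75
Var(X + 5Y) = (1)²·Var(X) + (5)²·Var(Y) + 2·(1)·(5)·Cov(X,Y)
= 1·110.25 + 25·121 + 10·57.75 = 3712.75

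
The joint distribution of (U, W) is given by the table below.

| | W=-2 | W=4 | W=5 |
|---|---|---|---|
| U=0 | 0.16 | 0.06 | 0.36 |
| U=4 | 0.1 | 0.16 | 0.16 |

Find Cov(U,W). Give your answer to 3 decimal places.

-0.013

E[U] = 1.68,  E[W] = 2.96
E[UW] = 4.96
Cov(U,W) = E[UW] − E[U]E[W] = 4.96 − (1.68)(2.96) = -0.0128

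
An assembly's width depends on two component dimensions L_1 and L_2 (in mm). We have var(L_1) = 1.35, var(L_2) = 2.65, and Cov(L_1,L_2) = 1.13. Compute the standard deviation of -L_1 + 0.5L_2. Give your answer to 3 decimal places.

var(-L_1 + 0.5L_2) = (-1)²·var(L_1) + (0.5)²·var(L_2) + 2·(-1)·(0.5)·Cov(L_1,L_2)
= 1·1.35 + 0.25·2.65 + -1·1.13 = 0.8825
sd(-L_1 + 0.5L_2) = √0.8825 ≈ 0.939

0.939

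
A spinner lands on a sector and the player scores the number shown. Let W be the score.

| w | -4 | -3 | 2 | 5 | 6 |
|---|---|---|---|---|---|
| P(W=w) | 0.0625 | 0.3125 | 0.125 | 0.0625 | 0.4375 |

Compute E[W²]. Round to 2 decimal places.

E[W²] = (-4)²(0.0625) + (-3)²(0.3125) + (2)²(0.125) + (5)²(0.0625) + (6)²(0.4375) = 21.625

21.63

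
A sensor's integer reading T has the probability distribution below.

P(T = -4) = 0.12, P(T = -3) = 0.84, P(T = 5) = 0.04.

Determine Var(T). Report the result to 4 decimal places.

2.6400

E[T] = (-4)(0.12) + (-3)(0.84) + (5)(0.04) = -2.8
E[T²] = (-4)²(0.12) + (-3)²(0.84) + (5)²(0.04) = 10.48
Var(T) = E[T²] − (E[T])² = 10.48 − (-2.8)² = 2.64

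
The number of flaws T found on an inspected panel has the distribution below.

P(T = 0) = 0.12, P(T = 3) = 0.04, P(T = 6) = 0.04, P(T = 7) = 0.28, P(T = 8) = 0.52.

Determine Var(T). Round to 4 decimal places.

E[T] = (0)(0.12) + (3)(0.04) + (6)(0.04) + (7)(0.28) + (8)(0.52) = 6.48
E[T²] = (0)²(0.12) + (3)²(0.04) + (6)²(0.04) + (7)²(0.28) + (8)²(0.52) = 48.8
Var(T) = E[T²] − (E[T])² = 48.8 − (6.48)² = 6.8096

6.8096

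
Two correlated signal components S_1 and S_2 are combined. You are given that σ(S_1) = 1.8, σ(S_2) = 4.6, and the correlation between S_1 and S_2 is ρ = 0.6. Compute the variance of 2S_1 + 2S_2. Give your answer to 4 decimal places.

137.3440

Var(S_1) = (1.8)² = 3.24;  Var(S_2) = (4.6)² = 21.16
cov(S_1,S_2) = ρ·σ(S_1)·σ(S_2) = 0.6·1.8·4.6 = 4.968
Var(2S_1 + 2S_2) = (2)²·Var(S_1) + (2)²·Var(S_2) + 2·(2)·(2)·cov(S_1,S_2)
= 4·3.24 + 4·21.16 + 8·4.968 = 137.344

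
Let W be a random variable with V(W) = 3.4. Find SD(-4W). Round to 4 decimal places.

7.3756

V(-4W) = (-4)²·3.4 = 54.4
SD(-4W) = √54.4 ≈ 7.3756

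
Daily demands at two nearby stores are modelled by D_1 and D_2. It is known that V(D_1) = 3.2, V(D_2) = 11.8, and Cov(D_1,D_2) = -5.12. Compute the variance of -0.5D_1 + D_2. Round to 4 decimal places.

17.7200

V(-0.5D_1 + D_2) = (-0.5)²·V(D_1) + (1)²·V(D_2) + 2·(-0.5)·(1)·Cov(D_1,D_2)
= 0.25·3.2 + 1·11.8 + -1·-5.12 = 17.72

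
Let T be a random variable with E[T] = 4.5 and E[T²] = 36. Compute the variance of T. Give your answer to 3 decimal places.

15.750

var(T) = 36 − (4.5)² = 15.75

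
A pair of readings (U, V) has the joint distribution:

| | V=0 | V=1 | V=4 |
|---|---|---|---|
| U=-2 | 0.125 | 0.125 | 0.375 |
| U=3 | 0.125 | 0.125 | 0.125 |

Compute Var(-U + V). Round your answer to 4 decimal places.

E[U] = -0.125,  E[V] = 2.25,  E[UV] = -1.375
Var(U) = 5.875 − (-0.125)² = 5.859375;  Var(V) = 8.25 − (2.25)² = 3.1875
cov(U,V) = -1.375 − (-0.125)(2.25) = -1.09375
Var(-U + V) = (-1)²·5.859375 + (1)²·3.1875 + 2·(-1)·(1)·-1.09375 = 11.234375

11.2344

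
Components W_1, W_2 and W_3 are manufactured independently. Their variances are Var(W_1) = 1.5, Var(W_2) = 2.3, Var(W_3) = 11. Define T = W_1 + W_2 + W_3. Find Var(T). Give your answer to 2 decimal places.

14.80

By independence, Var(T) = (1)²Var(W_1) + (1)²Var(W_2) + (1)²Var(W_3)
= (1)²·1.5 + (1)²·2.3 + (1)²·11 = 14.8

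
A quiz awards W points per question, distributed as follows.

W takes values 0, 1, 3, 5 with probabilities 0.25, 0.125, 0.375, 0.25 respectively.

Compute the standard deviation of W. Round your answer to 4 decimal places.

E[W] = (0)(0.25) + (1)(0.125) + (3)(0.375) + (5)(0.25) = 2.5
E[W²] = (0)²(0.25) + (1)²(0.125) + (3)²(0.375) + (5)²(0.25) = 9.75
Var(W) = E[W²] − (E[W])² = 9.75 − (2.5)² = 3.5
SD(W) = √3.5 ≈ 1.8708

1.8708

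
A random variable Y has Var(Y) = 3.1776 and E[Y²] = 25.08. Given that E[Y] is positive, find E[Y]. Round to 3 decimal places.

(E[Y])² = E[Y²] − Var(Y) = 25.08 − 3.1776 = 21.9024
E[Y] = √21.9024 = 4.68

4.680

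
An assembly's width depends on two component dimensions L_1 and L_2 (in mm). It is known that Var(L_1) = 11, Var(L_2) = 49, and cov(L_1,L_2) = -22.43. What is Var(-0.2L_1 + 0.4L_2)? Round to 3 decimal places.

Var(-0.2L_1 + 0.4L_2) = (-0.2)²·Var(L_1) + (0.4)²·Var(L_2) + 2·(-0.2)·(0.4)·cov(L_1,L_2)
= 0.04·11 + 0.16·49 + -0.16·-22.43 = 11.8688

11.869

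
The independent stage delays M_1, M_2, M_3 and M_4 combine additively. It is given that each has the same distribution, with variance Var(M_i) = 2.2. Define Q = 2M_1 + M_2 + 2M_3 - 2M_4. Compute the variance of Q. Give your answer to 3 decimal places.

28.600

By independence, Var(Q) = (2)²Var(M_1) + (1)²Var(M_2) + (2)²Var(M_3) + (-2)²Var(M_4)
= (2)²·2.2 + (1)²·2.2 + (2)²·2.2 + (-2)²·2.2 = 28.6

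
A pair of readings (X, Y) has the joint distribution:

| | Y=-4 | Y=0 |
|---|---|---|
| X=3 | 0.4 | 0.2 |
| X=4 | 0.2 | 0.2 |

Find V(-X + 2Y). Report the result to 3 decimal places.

E[X] = 3.4,  E[Y] = -2.4,  E[XY] = -8
V(X) = 11.8 − (3.4)² = 0.24;  V(Y) = 9.6 − (-2.4)² = 3.84
Cov(X,Y) = -8 − (3.4)(-2.4) = 0.16
V(-X + 2Y) = (-1)²·0.24 + (2)²·3.84 + 2·(-1)·(2)·0.16 = 14.96

14.960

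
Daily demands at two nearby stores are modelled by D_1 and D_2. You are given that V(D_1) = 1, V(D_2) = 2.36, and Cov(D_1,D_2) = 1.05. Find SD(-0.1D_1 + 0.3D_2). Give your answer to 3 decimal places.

V(-0.1D_1 + 0.3D_2) = (-0.1)²·V(D_1) + (0.3)²·V(D_2) + 2·(-0.1)·(0.3)·Cov(D_1,D_2)
= 0.01·1 + 0.09·2.36 + -0.06·1.05 = 0.1594
SD(-0.1D_1 + 0.3D_2) = √0.1594 ≈ 0.399

0.399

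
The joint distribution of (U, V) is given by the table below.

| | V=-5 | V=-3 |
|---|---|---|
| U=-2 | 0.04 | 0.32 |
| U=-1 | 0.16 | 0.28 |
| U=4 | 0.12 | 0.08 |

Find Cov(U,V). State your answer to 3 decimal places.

E[U] = -0.36,  E[V] = -3.64
E[UV] = 0.6
Cov(U,V) = E[UV] − E[U]E[V] = 0.6 − (-0.36)(-3.64) = -0.7104

-0.710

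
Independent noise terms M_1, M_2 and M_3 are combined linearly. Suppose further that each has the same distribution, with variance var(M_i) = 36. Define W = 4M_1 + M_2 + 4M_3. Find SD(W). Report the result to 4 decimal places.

34.4674

By independence, var(W) = (4)²var(M_1) + (1)²var(M_2) + (4)²var(M_3)
= (4)²·36 + (1)²·36 + (4)²·36 = 1188
SD(W) = √1188 ≈ 34.4674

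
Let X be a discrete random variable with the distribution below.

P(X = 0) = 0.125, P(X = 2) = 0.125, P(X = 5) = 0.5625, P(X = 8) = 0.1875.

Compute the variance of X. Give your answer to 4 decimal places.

E[X] = (0)(0.125) + (2)(0.125) + (5)(0.5625) + (8)(0.1875) = 4.5625
E[X²] = (0)²(0.125) + (2)²(0.125) + (5)²(0.5625) + (8)²(0.1875) = 26.5625
var(X) = E[X²] − (E[X])² = 26.5625 − (4.5625)² = 5.74609375

5.7461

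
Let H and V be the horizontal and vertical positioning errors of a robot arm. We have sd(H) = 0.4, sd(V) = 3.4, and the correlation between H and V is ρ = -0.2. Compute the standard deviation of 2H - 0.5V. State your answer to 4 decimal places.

Var(H) = (0.4)² = 0.16;  Var(V) = (3.4)² = 11.56
Cov(H,V) = ρ·sd(H)·sd(V) = -0.2·0.4·3.4 = -0.272
Var(2H - 0.5V) = (2)²·Var(H) + (-0.5)²·Var(V) + 2·(2)·(-0.5)·Cov(H,V)
= 4·0.16 + 0.25·11.56 + -2·-0.272 = 4.074
sd(2H - 0.5V) = √4.074 ≈ 2.0184

2.0184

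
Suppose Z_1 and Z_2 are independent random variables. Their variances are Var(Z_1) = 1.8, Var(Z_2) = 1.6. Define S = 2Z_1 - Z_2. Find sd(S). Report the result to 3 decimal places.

By independence, Var(S) = (2)²Var(Z_1) + (-1)²Var(Z_2)
= (2)²·1.8 + (-1)²·1.6 = 8.8
sd(S) = √8.8 ≈ 2.966

2.966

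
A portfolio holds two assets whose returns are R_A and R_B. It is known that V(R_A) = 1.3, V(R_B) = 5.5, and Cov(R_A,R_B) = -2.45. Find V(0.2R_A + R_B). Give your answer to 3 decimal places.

V(0.2R_A + R_B) = (0.2)²·V(R_A) + (1)²·V(R_B) + 2·(0.2)·(1)·Cov(R_A,R_B)
= 0.04·1.3 + 1·5.5 + 0.4·-2.45 = 4.572

4.572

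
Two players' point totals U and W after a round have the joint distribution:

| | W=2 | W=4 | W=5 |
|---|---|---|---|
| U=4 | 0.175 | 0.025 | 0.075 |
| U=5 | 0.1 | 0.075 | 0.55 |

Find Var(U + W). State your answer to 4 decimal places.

2.5100

E[U] = 4.725,  E[W] = 4.075,  E[UW] = 19.55
Var(U) = 22.525 − (4.725)² = 0.199375;  Var(W) = 18.325 − (4.075)² = 1.719375
cov(U,W) = 19.55 − (4.725)(4.075) = 0.295625
Var(U + W) = (1)²·0.199375 + (1)²·1.719375 + 2·(1)·(1)·0.295625 = 2.51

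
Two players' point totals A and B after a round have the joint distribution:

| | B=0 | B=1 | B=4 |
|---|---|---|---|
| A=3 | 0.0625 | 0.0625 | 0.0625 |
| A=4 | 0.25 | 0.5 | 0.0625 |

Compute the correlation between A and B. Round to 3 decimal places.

-0.242

E[A] = 3.8125,  E[B] = 1.0625
E[AB] = 3.9375
Cov(A,B) = E[AB] − E[A]E[B] = 3.9375 − (3.8125)(1.0625) = -0.11328125
Var(A) = 0.15234375,  Var(B) = 1.43359375
ρ = -0.11328125 / √(0.15234375·1.43359375) ≈ -0.242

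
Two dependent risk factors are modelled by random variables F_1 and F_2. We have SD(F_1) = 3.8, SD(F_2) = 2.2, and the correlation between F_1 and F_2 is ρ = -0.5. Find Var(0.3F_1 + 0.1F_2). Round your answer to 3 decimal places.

Var(F_1) = (3.8)² = 14.44;  Var(F_2) = (2.2)² = 4.84
Cov(F_1,F_2) = ρ·SD(F_1)·SD(F_2) = -0.5·3.8·2.2 = -4.18
Var(0.3F_1 + 0.1F_2) = (0.3)²·Var(F_1) + (0.1)²·Var(F_2) + 2·(0.3)·(0.1)·Cov(F_1,F_2)
= 0.09·14.44 + 0.01·4.84 + 0.06·-4.18 = 1.0972

1.097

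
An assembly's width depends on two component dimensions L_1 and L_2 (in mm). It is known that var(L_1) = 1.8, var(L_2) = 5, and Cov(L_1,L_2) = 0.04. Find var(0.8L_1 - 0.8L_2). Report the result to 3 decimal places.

var(0.8L_1 - 0.8L_2) = (0.8)²·var(L_1) + (-0.8)²·var(L_2) + 2·(0.8)·(-0.8)·Cov(L_1,L_2)
= 0.64·1.8 + 0.64·5 + -1.28·0.04 = 4.3008

4.301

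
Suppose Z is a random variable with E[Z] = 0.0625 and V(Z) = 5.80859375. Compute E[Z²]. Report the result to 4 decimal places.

5.8125

E[Z²] = V(Z) + (E[Z])² = 5.80859375 + (0.0625)² = 5.8125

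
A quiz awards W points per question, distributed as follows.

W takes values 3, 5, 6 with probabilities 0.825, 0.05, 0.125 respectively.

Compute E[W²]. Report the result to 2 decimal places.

13.18

E[W²] = (3)²(0.825) + (5)²(0.05) + (6)²(0.125) = 13.175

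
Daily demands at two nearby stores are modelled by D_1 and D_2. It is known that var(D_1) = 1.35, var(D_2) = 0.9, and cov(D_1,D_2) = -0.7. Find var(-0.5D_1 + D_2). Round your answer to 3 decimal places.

1.938

var(-0.5D_1 + D_2) = (-0.5)²·var(D_1) + (1)²·var(D_2) + 2·(-0.5)·(1)·cov(D_1,D_2)
= 0.25·1.35 + 1·0.9 + -1·-0.7 = 1.9375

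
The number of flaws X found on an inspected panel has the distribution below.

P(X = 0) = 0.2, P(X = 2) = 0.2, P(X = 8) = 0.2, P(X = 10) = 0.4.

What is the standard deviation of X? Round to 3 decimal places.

4.195

E[X] = (0)(0.2) + (2)(0.2) + (8)(0.2) + (10)(0.4) = 6
E[X²] = (0)²(0.2) + (2)²(0.2) + (8)²(0.2) + (10)²(0.4) = 53.6
var(X) = E[X²] − (E[X])² = 53.6 − (6)² = 17.6
σ(X) = √17.6 ≈ 4.195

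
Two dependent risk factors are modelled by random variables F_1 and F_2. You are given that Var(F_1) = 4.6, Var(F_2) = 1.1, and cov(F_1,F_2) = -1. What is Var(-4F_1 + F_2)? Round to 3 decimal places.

Var(-4F_1 + F_2) = (-4)²·Var(F_1) + (1)²·Var(F_2) + 2·(-4)·(1)·cov(F_1,F_2)
= 16·4.6 + 1·1.1 + -8·-1 = 82.7

82.700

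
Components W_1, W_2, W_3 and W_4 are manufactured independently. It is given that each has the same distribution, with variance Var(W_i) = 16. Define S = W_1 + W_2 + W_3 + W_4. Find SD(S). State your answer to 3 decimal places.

By independence, Var(S) = (1)²Var(W_1) + (1)²Var(W_2) + (1)²Var(W_3) + (1)²Var(W_4)
= (1)²·16 + (1)²·16 + (1)²·16 + (1)²·16 = 64
SD(S) = √64 ≈ 8.000

8.000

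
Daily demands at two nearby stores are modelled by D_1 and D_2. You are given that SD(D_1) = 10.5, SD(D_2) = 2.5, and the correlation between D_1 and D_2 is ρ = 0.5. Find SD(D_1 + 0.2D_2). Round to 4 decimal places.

10.7587

var(D_1) = (10.5)² = 110.25;  var(D_2) = (2.5)² = 6.25
Cov(D_1,D_2) = ρ·SD(D_1)·SD(D_2) = 0.5·10.5·2.5 = 13.125
var(D_1 + 0.2D_2) = (1)²·var(D_1) + (0.2)²·var(D_2) + 2·(1)·(0.2)·Cov(D_1,D_2)
= 1·110.25 + 0.04·6.25 + 0.4·13.125 = 115.75
SD(D_1 + 0.2D_2) = √115.75 ≈ 10.7587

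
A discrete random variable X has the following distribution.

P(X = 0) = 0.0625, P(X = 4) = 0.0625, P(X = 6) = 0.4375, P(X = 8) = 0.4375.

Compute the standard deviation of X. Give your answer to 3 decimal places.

2.027

E[X] = (0)(0.0625) + (4)(0.0625) + (6)(0.4375) + (8)(0.4375) = 6.375
E[X²] = (0)²(0.0625) + (4)²(0.0625) + (6)²(0.4375) + (8)²(0.4375) = 44.75
Var(X) = E[X²] − (E[X])² = 44.75 − (6.375)² = 4.109375
SD(X) = √4.109375 ≈ 2.027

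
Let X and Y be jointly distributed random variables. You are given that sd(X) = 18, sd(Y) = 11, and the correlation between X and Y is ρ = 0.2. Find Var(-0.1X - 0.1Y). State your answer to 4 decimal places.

Var(X) = (18)² = 324;  Var(Y) = (11)² = 121
Cov(X,Y) = ρ·sd(X)·sd(Y) = 0.2·18·11 = 39.6
Var(-0.1X - 0.1Y) = (-0.1)²·Var(X) + (-0.1)²·Var(Y) + 2·(-0.1)·(-0.1)·Cov(X,Y)
= 0.01·324 + 0.01·121 + 0.02·39.6 = 5.242

5.2420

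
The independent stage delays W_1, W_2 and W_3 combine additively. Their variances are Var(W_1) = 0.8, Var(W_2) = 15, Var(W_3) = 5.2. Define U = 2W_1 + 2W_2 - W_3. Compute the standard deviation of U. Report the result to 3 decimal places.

8.270

By independence, Var(U) = (2)²Var(W_1) + (2)²Var(W_2) + (-1)²Var(W_3)
= (2)²·0.8 + (2)²·15 + (-1)²·5.2 = 68.4
SD(U) = √68.4 ≈ 8.270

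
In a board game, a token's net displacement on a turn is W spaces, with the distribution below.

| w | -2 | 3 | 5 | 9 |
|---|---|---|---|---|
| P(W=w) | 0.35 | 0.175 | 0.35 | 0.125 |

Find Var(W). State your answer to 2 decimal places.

14.56

E[W] = (-2)(0.35) + (3)(0.175) + (5)(0.35) + (9)(0.125) = 2.7
E[W²] = (-2)²(0.35) + (3)²(0.175) + (5)²(0.35) + (9)²(0.125) = 21.85
Var(W) = E[W²] − (E[W])² = 21.85 − (2.7)² = 14.56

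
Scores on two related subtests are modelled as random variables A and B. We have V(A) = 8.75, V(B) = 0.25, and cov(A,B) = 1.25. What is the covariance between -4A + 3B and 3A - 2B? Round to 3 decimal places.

-85.250

cov(-4A + 3B, 3A - 2B) = (-4)(3)V(A) + (3)(-2)V(B) + [(-4)(-2) + (3)(3)]cov(A,B)
= -12·8.75 + -6·0.25 + 17·1.25 = -85.25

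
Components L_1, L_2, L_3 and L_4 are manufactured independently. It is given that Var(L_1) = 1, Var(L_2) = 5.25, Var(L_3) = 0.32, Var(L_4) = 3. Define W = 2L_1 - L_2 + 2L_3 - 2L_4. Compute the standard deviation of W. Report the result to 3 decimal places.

4.747

By independence, Var(W) = (2)²Var(L_1) + (-1)²Var(L_2) + (2)²Var(L_3) + (-2)²Var(L_4)
= (2)²·1 + (-1)²·5.25 + (2)²·0.32 + (-2)²·3 = 22.53
SD(W) = √22.53 ≈ 4.747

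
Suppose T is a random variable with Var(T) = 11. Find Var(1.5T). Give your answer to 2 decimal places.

Var(1.5T) = (1.5)²·Var(T) = 2.25·11 = 24.75

24.75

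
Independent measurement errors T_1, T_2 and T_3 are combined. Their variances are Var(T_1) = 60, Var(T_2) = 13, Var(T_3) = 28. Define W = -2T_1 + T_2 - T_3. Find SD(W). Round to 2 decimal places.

16.76

By independence, Var(W) = (-2)²Var(T_1) + (1)²Var(T_2) + (-1)²Var(T_3)
= (-2)²·60 + (1)²·13 + (-1)²·28 = 281
SD(W) = √281 ≈ 16.76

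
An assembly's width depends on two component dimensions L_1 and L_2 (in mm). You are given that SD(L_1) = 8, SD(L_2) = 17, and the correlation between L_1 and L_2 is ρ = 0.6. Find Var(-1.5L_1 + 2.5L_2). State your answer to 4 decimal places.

1338.2500

Var(L_1) = (8)² = 64;  Var(L_2) = (17)² = 289
Cov(L_1,L_2) = ρ·SD(L_1)·SD(L_2) = 0.6·8·17 = 81.6
Var(-1.5L_1 + 2.5L_2) = (-1.5)²·Var(L_1) + (2.5)²·Var(L_2) + 2·(-1.5)·(2.5)·Cov(L_1,L_2)
= 2.25·64 + 6.25·289 + -7.5·81.6 = 1338.25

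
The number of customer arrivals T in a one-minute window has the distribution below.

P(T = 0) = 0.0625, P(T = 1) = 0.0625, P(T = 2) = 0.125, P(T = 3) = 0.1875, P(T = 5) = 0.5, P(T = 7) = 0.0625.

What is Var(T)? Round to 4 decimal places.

3.2773

E[T] = (0)(0.0625) + (1)(0.0625) + (2)(0.125) + (3)(0.1875) + (5)(0.5) + (7)(0.0625) = 3.8125
E[T²] = (0)²(0.0625) + (1)²(0.0625) + (2)²(0.125) + (3)²(0.1875) + (5)²(0.5) + (7)²(0.0625) = 17.8125
Var(T) = E[T²] − (E[T])² = 17.8125 − (3.8125)² = 3.27734375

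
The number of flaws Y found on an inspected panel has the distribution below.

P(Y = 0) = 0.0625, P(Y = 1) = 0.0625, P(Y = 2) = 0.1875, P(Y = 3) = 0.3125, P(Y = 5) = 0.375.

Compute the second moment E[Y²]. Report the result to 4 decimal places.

E[Y²] = (0)²(0.0625) + (1)²(0.0625) + (2)²(0.1875) + (3)²(0.3125) + (5)²(0.375) = 13

13.0000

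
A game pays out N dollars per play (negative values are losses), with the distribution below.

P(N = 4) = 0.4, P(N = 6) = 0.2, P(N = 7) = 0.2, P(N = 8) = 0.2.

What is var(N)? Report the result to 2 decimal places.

E[N] = (4)(0.4) + (6)(0.2) + (7)(0.2) + (8)(0.2) = 5.8
E[N²] = (4)²(0.4) + (6)²(0.2) + (7)²(0.2) + (8)²(0.2) = 36.2
var(N) = E[N²] − (E[N])² = 36.2 − (5.8)² = 2.56

2.56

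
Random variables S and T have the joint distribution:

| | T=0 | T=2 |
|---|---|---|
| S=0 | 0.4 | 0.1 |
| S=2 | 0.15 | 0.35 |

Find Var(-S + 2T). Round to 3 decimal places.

E[S] = 1,  E[T] = 0.9,  E[ST] = 1.4
Var(S) = 2 − (1)² = 1;  Var(T) = 1.8 − (0.9)² = 0.99
Cov(S,T) = 1.4 − (1)(0.9) = 0.5
Var(-S + 2T) = (-1)²·1 + (2)²·0.99 + 2·(-1)·(2)·0.5 = 2.96

2.960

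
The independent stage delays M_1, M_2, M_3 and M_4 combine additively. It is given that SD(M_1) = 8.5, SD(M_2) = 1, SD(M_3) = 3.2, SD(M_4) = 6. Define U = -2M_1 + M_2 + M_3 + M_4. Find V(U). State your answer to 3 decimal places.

V(M_1) = 72.25, V(M_2) = 1, V(M_3) = 10.24, V(M_4) = 36
By independence, V(U) = (-2)²V(M_1) + (1)²V(M_2) + (1)²V(M_3) + (1)²V(M_4)
= (-2)²·72.25 + (1)²·1 + (1)²·10.24 + (1)²·36 = 336.24

336.240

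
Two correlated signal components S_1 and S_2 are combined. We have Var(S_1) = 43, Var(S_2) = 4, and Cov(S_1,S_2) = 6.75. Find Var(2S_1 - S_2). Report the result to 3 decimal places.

Var(2S_1 - S_2) = (2)²·Var(S_1) + (-1)²·Var(S_2) + 2·(2)·(-1)·Cov(S_1,S_2)
= 4·43 + 1·4 + -4·6.75 = 149

149.000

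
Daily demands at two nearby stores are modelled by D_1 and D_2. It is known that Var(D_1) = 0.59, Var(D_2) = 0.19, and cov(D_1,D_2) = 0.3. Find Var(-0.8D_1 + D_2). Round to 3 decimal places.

Var(-0.8D_1 + D_2) = (-0.8)²·Var(D_1) + (1)²·Var(D_2) + 2·(-0.8)·(1)·cov(D_1,D_2)
= 0.64·0.59 + 1·0.19 + -1.6·0.3 = 0.0876

0.088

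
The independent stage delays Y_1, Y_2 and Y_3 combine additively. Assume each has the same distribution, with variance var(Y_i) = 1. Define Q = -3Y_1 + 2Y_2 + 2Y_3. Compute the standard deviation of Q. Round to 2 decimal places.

4.12

By independence, var(Q) = (-3)²var(Y_1) + (2)²var(Y_2) + (2)²var(Y_3)
= (-3)²·1 + (2)²·1 + (2)²·1 = 17
SD(Q) = √17 ≈ 4.12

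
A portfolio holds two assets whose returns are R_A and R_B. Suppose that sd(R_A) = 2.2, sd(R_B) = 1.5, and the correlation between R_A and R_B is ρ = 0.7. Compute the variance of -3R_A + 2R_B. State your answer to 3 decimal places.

24.840

Var(R_A) = (2.2)² = 4.84;  Var(R_B) = (1.5)² = 2.25
Cov(R_A,R_B) = ρ·sd(R_A)·sd(R_B) = 0.7·2.2·1.5 = 2.31
Var(-3R_A + 2R_B) = (-3)²·Var(R_A) + (2)²·Var(R_B) + 2·(-3)·(2)·Cov(R_A,R_B)
= 9·4.84 + 4·2.25 + -12·2.31 = 24.84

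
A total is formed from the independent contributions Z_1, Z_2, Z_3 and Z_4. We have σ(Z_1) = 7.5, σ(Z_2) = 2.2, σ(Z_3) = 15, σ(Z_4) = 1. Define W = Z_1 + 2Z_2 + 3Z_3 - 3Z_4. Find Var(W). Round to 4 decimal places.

2109.6100

Var(Z_1) = 56.25, Var(Z_2) = 4.84, Var(Z_3) = 225, Var(Z_4) = 1
By independence, Var(W) = (1)²Var(Z_1) + (2)²Var(Z_2) + (3)²Var(Z_3) + (-3)²Var(Z_4)
= (1)²·56.25 + (2)²·4.84 + (3)²·225 + (-3)²·1 = 2109.61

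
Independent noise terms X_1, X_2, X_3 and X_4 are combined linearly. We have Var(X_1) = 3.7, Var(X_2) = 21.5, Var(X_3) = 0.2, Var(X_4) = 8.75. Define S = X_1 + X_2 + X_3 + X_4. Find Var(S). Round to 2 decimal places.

34.15

By independence, Var(S) = (1)²Var(X_1) + (1)²Var(X_2) + (1)²Var(X_3) + (1)²Var(X_4)
= (1)²·3.7 + (1)²·21.5 + (1)²·0.2 + (1)²·8.75 = 34.15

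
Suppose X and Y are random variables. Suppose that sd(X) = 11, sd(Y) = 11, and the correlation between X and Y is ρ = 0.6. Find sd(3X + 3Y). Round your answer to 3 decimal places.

V(X) = (11)² = 121;  V(Y) = (11)² = 121
cov(X,Y) = ρ·sd(X)·sd(Y) = 0.6·11·11 = 72.6
V(3X + 3Y) = (3)²·V(X) + (3)²·V(Y) + 2·(3)·(3)·cov(X,Y)
= 9·121 + 9·121 + 18·72.6 = 3484.8
sd(3X + 3Y) = √3484.8 ≈ 59.032

59.032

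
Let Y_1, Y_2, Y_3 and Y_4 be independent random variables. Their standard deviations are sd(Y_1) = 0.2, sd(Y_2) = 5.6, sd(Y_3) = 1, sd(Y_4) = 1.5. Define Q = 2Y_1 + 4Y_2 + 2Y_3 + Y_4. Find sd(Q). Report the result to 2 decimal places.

Var(Y_1) = 0.04, Var(Y_2) = 31.36, Var(Y_3) = 1, Var(Y_4) = 2.25
By independence, Var(Q) = (2)²Var(Y_1) + (4)²Var(Y_2) + (2)²Var(Y_3) + (1)²Var(Y_4)
= (2)²·0.04 + (4)²·31.36 + (2)²·1 + (1)²·2.25 = 508.17
sd(Q) = √508.17 ≈ 22.54

22.54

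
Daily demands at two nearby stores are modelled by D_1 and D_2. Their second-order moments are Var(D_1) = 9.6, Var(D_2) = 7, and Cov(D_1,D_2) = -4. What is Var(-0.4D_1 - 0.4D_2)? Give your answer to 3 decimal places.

Var(-0.4D_1 - 0.4D_2) = (-0.4)²·Var(D_1) + (-0.4)²·Var(D_2) + 2·(-0.4)·(-0.4)·Cov(D_1,D_2)
= 0.16·9.6 + 0.16·7 + 0.32·-4 = 1.376

1.376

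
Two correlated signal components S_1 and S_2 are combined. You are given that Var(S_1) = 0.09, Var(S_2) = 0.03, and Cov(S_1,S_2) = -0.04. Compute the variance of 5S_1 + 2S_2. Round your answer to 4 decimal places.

1.5700

Var(5S_1 + 2S_2) = (5)²·Var(S_1) + (2)²·Var(S_2) + 2·(5)·(2)·Cov(S_1,S_2)
= 25·0.09 + 4·0.03 + 20·-0.04 = 1.57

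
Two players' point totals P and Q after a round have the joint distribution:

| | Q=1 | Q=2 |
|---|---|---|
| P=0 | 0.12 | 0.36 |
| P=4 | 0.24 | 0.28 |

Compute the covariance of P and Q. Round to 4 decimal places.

E[P] = 2.08,  E[Q] = 1.64
E[PQ] = 3.2
Cov(P,Q) = E[PQ] − E[P]E[Q] = 3.2 − (2.08)(1.64) = -0.2112

-0.2112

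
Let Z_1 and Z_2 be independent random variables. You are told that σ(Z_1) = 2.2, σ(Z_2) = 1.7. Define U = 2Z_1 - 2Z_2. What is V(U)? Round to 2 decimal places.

V(Z_1) = 4.84, V(Z_2) = 2.89
By independence, V(U) = (2)²V(Z_1) + (-2)²V(Z_2)
= (2)²·4.84 + (-2)²·2.89 = 30.92

30.92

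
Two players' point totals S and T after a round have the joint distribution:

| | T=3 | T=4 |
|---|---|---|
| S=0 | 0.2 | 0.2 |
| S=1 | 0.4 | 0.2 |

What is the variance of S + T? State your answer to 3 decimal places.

0.400

E[S] = 0.6,  E[T] = 3.4,  E[ST] = 2
Var(S) = 0.6 − (0.6)² = 0.24;  Var(T) = 11.8 − (3.4)² = 0.24
Cov(S,T) = 2 − (0.6)(3.4) = -0.04
Var(S + T) = (1)²·0.24 + (1)²·0.24 + 2·(1)·(1)·-0.04 = 0.4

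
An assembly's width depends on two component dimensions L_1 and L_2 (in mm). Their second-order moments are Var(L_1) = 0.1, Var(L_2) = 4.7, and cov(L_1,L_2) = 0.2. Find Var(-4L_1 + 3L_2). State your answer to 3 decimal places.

39.100

Var(-4L_1 + 3L_2) = (-4)²·Var(L_1) + (3)²·Var(L_2) + 2·(-4)·(3)·cov(L_1,L_2)
= 16·0.1 + 9·4.7 + -24·0.2 = 39.1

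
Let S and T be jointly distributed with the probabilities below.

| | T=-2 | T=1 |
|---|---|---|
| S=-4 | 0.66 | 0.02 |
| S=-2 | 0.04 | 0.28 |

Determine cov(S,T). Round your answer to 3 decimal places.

1.104

E[S] = -3.36,  E[T] = -1.1
E[ST] = 4.8
cov(S,T) = E[ST] − E[S]E[T] = 4.8 − (-3.36)(-1.1) = 1.104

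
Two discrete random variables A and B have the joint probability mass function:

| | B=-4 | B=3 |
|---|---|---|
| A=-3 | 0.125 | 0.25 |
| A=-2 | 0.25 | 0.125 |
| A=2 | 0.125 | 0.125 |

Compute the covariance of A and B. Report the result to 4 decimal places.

E[A] = -1.375,  E[B] = -0.5
E[AB] = 0.25
cov(A,B) = E[AB] − E[A]E[B] = 0.25 − (-1.375)(-0.5) = -0.4375

-0.4375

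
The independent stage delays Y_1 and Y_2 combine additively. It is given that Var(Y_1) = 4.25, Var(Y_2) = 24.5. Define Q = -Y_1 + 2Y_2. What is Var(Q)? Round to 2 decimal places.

By independence, Var(Q) = (-1)²Var(Y_1) + (2)²Var(Y_2)
= (-1)²·4.25 + (2)²·24.5 = 102.25

102.25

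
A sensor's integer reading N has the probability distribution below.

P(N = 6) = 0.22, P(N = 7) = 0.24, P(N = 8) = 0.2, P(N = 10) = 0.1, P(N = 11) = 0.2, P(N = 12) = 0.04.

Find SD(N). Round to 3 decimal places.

1.970

E[N] = (6)(0.22) + (7)(0.24) + (8)(0.2) + (10)(0.1) + (11)(0.2) + (12)(0.04) = 8.28
E[N²] = (6)²(0.22) + (7)²(0.24) + (8)²(0.2) + (10)²(0.1) + (11)²(0.2) + (12)²(0.04) = 72.44
Var(N) = E[N²] − (E[N])² = 72.44 − (8.28)² = 3.8816
SD(N) = √3.8816 ≈ 1.970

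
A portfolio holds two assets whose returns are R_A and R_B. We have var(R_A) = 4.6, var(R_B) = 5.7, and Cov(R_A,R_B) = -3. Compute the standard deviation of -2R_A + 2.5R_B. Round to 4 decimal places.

var(-2R_A + 2.5R_B) = (-2)²·var(R_A) + (2.5)²·var(R_B) + 2·(-2)·(2.5)·Cov(R_A,R_B)
= 4·4.6 + 6.25·5.7 + -10·-3 = 84.025
SD(-2R_A + 2.5R_B) = √84.025 ≈ 9.1665

9.1665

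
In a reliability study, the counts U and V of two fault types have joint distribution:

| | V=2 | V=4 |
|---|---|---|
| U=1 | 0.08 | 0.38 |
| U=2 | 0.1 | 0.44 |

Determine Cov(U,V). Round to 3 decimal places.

-0.006

E[U] = 1.54,  E[V] = 3.64
E[UV] = 5.6
Cov(U,V) = E[UV] − E[U]E[V] = 5.6 − (1.54)(3.64) = -0.0056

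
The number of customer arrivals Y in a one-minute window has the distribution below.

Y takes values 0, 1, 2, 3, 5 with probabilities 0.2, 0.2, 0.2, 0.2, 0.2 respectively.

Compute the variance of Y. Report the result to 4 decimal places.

E[Y] = (0)(0.2) + (1)(0.2) + (2)(0.2) + (3)(0.2) + (5)(0.2) = 2.2
E[Y²] = (0)²(0.2) + (1)²(0.2) + (2)²(0.2) + (3)²(0.2) + (5)²(0.2) = 7.8
Var(Y) = E[Y²] − (E[Y])² = 7.8 − (2.2)² = 2.96

2.9600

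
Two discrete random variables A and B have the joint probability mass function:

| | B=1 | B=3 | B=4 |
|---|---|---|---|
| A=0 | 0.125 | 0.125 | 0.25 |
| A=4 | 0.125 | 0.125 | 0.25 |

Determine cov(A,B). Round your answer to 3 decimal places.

0.000

E[A] = 2,  E[B] = 3
E[AB] = 6
cov(A,B) = E[AB] − E[A]E[B] = 6 − (2)(3) = 0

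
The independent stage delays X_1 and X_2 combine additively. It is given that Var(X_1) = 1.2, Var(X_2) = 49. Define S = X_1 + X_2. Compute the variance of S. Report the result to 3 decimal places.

By independence, Var(S) = (1)²Var(X_1) + (1)²Var(X_2)
= (1)²·1.2 + (1)²·49 = 50.2

50.200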